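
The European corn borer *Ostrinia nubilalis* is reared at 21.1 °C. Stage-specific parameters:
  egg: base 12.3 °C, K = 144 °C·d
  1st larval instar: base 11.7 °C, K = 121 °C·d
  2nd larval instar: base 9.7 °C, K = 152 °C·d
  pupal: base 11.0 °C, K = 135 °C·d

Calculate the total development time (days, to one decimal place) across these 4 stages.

egg: 144 / (21.1 − 12.3) = 144 / 8.8 = 16.364 d.
1st larval instar: 121 / (21.1 − 11.7) = 121 / 9.4 = 12.872 d.
2nd larval instar: 152 / (21.1 − 9.7) = 152 / 11.4 = 13.333 d.
pupal: 135 / (21.1 − 11.0) = 135 / 10.1 = 13.366 d.
Sum = 55.936 ≈ 55.9 days.

55.9 days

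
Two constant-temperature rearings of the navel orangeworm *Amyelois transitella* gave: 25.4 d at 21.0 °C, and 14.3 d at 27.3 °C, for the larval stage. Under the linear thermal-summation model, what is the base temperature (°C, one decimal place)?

Linear rate model ⇒ the product D·(T − T_b) is constant across temperatures.
25.4·(21.0 − T_b) = 14.3·(27.3 − T_b)
T_b = (25.4·21.0 − 14.3·27.3) / (25.4 − 14.3) = 143.01 / 11.1 = 12.884 °C ≈ 12.9 °C.

12.9 °C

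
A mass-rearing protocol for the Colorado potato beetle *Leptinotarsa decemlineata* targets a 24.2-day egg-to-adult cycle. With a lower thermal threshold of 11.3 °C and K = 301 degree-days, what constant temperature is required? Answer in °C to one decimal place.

Required daily accumulation = 301 / 24.2 = 12.438 DD/day.
T = T_base + 12.438 = 11.3 + 12.438 = 23.738 ≈ 23.7 °C.

23.7 °C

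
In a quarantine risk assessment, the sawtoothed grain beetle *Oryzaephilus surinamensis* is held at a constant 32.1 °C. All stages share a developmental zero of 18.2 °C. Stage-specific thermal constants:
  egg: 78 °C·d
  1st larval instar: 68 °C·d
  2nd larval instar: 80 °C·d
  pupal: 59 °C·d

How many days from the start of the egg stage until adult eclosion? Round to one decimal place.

Daily accumulation at 32.1 °C = 32.1 − 18.2 = 13.9 DD/day.
Total K = 78 + 68 + 80 + 59 = 285 DD.
Total duration = 285 / 13.9 = 20.504 ≈ 20.5 days.

20.5 days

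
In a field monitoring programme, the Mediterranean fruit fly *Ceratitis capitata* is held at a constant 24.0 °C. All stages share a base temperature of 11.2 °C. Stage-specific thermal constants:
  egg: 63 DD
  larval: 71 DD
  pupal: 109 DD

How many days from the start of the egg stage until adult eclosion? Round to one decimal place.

Daily accumulation at 24.0 °C = 24.0 − 11.2 = 12.8 DD/day.
Total K = 63 + 71 + 109 = 243 DD.
Total duration = 243 / 12.8 = 18.984 ≈ 19.0 days.

19.0 days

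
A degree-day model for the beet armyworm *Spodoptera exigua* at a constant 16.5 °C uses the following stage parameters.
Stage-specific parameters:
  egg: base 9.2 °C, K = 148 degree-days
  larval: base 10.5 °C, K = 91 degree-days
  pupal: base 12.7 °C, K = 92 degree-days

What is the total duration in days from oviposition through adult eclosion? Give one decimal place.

59.7 days

egg: 148 / (16.5 − 9.2) = 148 / 7.3 = 20.274 d.
larval: 91 / (16.5 − 10.5) = 91 / 6.0 = 15.167 d.
pupal: 92 / (16.5 − 12.7) = 92 / 3.8 = 24.211 d.
Sum = 59.651 ≈ 59.7 days.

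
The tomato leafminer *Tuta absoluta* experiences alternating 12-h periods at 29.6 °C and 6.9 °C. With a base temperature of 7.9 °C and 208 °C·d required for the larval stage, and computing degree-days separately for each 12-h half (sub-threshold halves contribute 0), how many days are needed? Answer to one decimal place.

19.2 days

Day half: max(0, 29.6 − 7.9) × 0.5 = 21.7 × 0.5 = 10.85 DD.
Night half: max(0, 6.9 − 7.9) × 0.5 = 0.0 × 0.5 = 0.00 DD.
Per 24 h: 10.85 DD/day.
Duration = 208 / 10.85 = 19.171 ≈ 19.2 days.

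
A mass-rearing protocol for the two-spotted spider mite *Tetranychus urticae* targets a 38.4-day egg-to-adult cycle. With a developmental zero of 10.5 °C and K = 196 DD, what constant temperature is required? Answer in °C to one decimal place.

Required daily accumulation = 196 / 38.4 = 5.104 DD/day.
T = T_base + 5.104 = 10.5 + 5.104 = 15.604 ≈ 15.6 °C.

15.6 °C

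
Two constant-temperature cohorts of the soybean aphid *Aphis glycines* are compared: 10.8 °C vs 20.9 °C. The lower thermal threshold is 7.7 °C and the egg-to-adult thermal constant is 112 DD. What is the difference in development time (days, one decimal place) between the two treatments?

At 10.8 °C: 112 / (10.8 − 7.7) = 112 / 3.1 = 36.129 d.
At 20.9 °C: 112 / (20.9 − 7.7) = 112 / 13.2 = 8.485 d.
Difference = |36.129 − 8.485| = 27.644 ≈ 27.6 days.

27.6 days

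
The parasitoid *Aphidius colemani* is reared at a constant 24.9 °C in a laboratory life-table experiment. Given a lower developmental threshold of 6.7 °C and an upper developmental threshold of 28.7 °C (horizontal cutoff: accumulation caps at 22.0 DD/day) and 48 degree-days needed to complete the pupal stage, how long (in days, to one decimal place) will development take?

2.6 days

Daily accumulation = 24.9 − 6.7 = 18.2 DD/day.
Duration = 48 / 18.2 = 2.637 ≈ 2.6 days.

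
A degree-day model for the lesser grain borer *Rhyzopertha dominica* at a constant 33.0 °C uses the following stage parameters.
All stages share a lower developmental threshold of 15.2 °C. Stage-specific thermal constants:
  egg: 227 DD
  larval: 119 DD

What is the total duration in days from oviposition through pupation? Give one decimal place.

Daily accumulation at 33.0 °C = 33.0 − 15.2 = 17.8 DD/day.
Total K = 227 + 119 = 346 DD.
Total duration = 346 / 17.8 = 19.438 ≈ 19.4 days.

19.4 days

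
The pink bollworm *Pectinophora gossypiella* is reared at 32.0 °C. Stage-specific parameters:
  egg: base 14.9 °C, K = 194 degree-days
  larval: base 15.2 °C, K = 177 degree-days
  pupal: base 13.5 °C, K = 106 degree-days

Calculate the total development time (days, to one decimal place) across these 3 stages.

27.6 days

egg: 194 / (32.0 − 14.9) = 194 / 17.1 = 11.345 d.
larval: 177 / (32.0 − 15.2) = 177 / 16.8 = 10.536 d.
pupal: 106 / (32.0 − 13.5) = 106 / 18.5 = 5.730 d.
Sum = 27.610 ≈ 27.6 days.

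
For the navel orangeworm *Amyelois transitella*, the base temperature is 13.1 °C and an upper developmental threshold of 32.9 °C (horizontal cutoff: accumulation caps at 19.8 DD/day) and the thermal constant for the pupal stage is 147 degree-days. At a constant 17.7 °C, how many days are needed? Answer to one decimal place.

Daily accumulation = 17.7 − 13.1 = 4.6 DD/day.
Duration = 147 / 4.6 = 31.957 ≈ 32.0 days.

32.0 days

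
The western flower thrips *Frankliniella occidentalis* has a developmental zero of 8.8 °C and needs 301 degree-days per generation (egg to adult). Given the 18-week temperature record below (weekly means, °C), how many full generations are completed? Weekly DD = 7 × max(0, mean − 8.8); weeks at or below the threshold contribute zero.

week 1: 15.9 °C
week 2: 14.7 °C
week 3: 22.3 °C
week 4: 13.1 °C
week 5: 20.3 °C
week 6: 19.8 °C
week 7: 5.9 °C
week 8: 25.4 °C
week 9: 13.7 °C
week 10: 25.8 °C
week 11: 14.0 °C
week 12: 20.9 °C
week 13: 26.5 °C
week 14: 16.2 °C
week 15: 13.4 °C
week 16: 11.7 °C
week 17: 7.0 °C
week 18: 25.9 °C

3 generations

Weekly DD (7 × max(0, T̄ − 8.8)): 49.7, 41.3, 94.5, 30.1, 80.5, 77.0, 0.0, 116.2, 34.3, 119.0, 36.4, 84.7, 123.9, 51.8, 32.2, 20.3, 0.0, 119.7.
Season total = 1111.6 DD.
Complete generations = ⌊1111.6 / 301⌋ = 3.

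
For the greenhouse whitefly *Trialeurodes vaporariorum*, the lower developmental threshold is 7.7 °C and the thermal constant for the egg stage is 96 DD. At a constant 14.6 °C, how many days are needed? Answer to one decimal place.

Daily accumulation = 14.6 − 7.7 = 6.9 DD/day.
Duration = 96 / 6.9 = 13.913 ≈ 13.9 days.

13.9 days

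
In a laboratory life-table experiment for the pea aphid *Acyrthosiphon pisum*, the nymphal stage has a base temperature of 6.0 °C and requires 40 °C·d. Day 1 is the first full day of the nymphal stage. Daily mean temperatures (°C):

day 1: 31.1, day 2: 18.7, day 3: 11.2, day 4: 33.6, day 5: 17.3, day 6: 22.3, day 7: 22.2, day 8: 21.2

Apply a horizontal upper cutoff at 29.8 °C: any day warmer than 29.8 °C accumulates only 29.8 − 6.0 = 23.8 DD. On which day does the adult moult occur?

Daily DD above 6.0 °C (capped at 23.8): 23.8, 12.7, 5.2, 23.8, 11.3, 16.3, 16.2, 15.2.
Cumulative: 23.8, 36.5, 41.7, 65.5, 76.8, 93.1, 109.3, 124.5.
The total first reaches 40 DD on day 3.

day 3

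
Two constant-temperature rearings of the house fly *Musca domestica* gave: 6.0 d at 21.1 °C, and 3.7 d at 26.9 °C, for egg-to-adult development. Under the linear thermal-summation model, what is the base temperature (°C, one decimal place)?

11.8 °C

Under the model K = D·(T − T_b), so D₁·(T₁ − T_b) = D₂·(T₂ − T_b).
6.0·(21.1 − T_b) = 3.7·(26.9 − T_b)
T_b = (6.0·21.1 − 3.7·26.9) / (6.0 − 3.7) = 27.07 / 2.3 = 11.770 °C ≈ 11.8 °C.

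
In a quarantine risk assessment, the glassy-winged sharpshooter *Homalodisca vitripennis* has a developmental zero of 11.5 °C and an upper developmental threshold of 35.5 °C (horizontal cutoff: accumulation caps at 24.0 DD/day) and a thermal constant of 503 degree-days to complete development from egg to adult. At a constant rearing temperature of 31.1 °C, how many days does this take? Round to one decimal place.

Daily accumulation = 31.1 − 11.5 = 19.6 DD/day.
Duration = 503 / 19.6 = 25.663 ≈ 25.7 days.

25.7 days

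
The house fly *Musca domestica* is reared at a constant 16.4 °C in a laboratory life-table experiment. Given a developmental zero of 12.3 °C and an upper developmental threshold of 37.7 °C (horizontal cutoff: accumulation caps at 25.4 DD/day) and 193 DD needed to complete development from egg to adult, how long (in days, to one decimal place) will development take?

Daily accumulation = 16.4 − 12.3 = 4.1 DD/day.
Duration = 193 / 4.1 = 47.073 ≈ 47.1 days.

47.1 days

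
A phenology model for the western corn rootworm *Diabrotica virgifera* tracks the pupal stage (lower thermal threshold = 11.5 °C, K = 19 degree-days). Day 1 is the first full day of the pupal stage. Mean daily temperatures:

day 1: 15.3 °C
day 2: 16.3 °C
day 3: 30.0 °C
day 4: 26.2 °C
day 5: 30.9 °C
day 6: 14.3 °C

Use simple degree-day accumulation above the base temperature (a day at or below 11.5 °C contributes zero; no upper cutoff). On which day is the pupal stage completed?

Daily DD above 11.5 °C: 3.8, 4.8, 18.5, 14.7, 19.4, 2.8.
Cumulative: 3.8, 8.6, 27.1, 41.8, 61.2, 64.0.
The total first reaches 19 DD on day 3.

day 3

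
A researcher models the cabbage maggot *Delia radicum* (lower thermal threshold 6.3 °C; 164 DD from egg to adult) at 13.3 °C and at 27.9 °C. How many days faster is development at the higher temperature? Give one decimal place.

15.8 days

At 13.3 °C: 164 / (13.3 − 6.3) = 164 / 7.0 = 23.429 d.
At 27.9 °C: 164 / (27.9 − 6.3) = 164 / 21.6 = 7.593 d.
Difference = |23.429 − 7.593| = 15.836 ≈ 15.8 days.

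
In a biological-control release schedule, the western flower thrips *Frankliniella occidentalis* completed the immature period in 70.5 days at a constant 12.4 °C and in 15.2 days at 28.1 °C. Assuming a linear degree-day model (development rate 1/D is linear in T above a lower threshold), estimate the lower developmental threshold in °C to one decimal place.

8.1 °C

Under the model K = D·(T − T_b), so D₁·(T₁ − T_b) = D₂·(T₂ − T_b).
70.5·(12.4 − T_b) = 15.2·(28.1 − T_b)
T_b = (70.5·12.4 − 15.2·28.1) / (70.5 − 15.2) = 447.08 / 55.3 = 8.085 °C ≈ 8.1 °C.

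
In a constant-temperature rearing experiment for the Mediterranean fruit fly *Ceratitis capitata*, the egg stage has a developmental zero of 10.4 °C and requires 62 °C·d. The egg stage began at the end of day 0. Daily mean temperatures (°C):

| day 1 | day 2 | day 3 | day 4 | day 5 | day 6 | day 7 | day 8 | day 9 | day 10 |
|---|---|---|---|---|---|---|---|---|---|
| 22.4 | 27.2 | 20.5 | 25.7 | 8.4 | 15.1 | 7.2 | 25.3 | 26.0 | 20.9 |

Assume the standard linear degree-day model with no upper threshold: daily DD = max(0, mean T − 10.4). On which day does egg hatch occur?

Daily DD above 10.4 °C: 12.0, 16.8, 10.1, 15.3, 0.0, 4.7, 0.0, 14.9, 15.6, 10.5.
Cumulative: 12.0, 28.8, 38.9, 54.2, 54.2, 58.9, 58.9, 73.8, 89.4, 99.9.
The total first reaches 62 DD on day 8.

day 8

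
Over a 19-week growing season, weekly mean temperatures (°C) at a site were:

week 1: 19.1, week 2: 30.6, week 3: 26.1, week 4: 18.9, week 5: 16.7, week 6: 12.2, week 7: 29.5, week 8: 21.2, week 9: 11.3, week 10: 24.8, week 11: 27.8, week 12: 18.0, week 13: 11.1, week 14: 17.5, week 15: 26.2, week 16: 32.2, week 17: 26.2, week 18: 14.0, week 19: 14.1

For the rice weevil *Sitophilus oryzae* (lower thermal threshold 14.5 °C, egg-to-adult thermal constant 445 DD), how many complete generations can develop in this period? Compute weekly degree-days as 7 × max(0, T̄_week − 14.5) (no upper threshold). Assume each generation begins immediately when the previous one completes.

Weekly DD (7 × max(0, T̄ − 14.5)): 32.2, 112.7, 81.2, 30.8, 15.4, 0.0, 105.0, 46.9, 0.0, 72.1, 93.1, 24.5, 0.0, 21.0, 81.9, 123.9, 81.9, 0.0, 0.0.
Season total = 922.6 DD.
Complete generations = ⌊922.6 / 445⌋ = 2.

2 generations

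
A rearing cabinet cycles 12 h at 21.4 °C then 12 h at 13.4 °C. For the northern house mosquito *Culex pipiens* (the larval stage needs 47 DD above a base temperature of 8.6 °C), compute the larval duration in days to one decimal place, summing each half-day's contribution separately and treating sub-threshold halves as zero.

5.3 days

Day half: max(0, 21.4 − 8.6) × 0.5 = 12.8 × 0.5 = 6.40 DD.
Night half: max(0, 13.4 − 8.6) × 0.5 = 4.8 × 0.5 = 2.40 DD.
Per 24 h: 8.80 DD/day.
Duration = 47 / 8.80 = 5.341 ≈ 5.3 days.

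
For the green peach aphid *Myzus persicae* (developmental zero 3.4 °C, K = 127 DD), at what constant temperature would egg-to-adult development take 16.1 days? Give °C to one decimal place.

11.3 °C

Required daily accumulation = 127 / 16.1 = 7.888 DD/day.
T = T_base + 7.888 = 3.4 + 7.888 = 11.288 ≈ 11.3 °C.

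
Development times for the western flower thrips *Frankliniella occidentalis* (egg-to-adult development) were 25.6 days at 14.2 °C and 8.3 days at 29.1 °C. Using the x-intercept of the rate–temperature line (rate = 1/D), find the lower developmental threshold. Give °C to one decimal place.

Under the model K = D·(T − T_b), so D₁·(T₁ − T_b) = D₂·(T₂ − T_b).
25.6·(14.2 − T_b) = 8.3·(29.1 − T_b)
T_b = (25.6·14.2 − 8.3·29.1) / (25.6 − 8.3) = 121.99 / 17.3 = 7.051 °C ≈ 7.1 °C.

7.1 °C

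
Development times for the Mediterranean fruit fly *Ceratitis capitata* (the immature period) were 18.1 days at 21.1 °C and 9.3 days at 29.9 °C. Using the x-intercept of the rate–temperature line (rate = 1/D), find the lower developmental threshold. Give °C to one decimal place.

11.8 °C

Equal thermal constants: D₁(T₁ − T_b) = D₂(T₂ − T_b).
18.1·(21.1 − T_b) = 9.3·(29.9 − T_b)
T_b = (18.1·21.1 − 9.3·29.9) / (18.1 − 9.3) = 103.84 / 8.8 = 11.800 °C ≈ 11.8 °C.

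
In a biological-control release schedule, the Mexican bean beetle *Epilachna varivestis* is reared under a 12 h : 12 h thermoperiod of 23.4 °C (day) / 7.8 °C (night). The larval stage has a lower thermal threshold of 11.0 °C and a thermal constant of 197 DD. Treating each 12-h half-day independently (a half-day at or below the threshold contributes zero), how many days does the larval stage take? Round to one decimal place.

31.8 days

Day half: max(0, 23.4 − 11.0) × 0.5 = 12.4 × 0.5 = 6.20 DD.
Night half: max(0, 7.8 − 11.0) × 0.5 = 0.0 × 0.5 = 0.00 DD.
Per 24 h: 6.20 DD/day.
Duration = 197 / 6.20 = 31.774 ≈ 31.8 days.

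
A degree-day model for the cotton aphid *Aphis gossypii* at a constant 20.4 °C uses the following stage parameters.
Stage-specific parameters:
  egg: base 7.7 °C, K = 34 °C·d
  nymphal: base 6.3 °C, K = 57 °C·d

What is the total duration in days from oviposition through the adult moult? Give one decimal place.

6.7 days

egg: 34 / (20.4 − 7.7) = 34 / 12.7 = 2.677 d.
nymphal: 57 / (20.4 − 6.3) = 57 / 14.1 = 4.043 d.
Sum = 6.720 ≈ 6.7 days.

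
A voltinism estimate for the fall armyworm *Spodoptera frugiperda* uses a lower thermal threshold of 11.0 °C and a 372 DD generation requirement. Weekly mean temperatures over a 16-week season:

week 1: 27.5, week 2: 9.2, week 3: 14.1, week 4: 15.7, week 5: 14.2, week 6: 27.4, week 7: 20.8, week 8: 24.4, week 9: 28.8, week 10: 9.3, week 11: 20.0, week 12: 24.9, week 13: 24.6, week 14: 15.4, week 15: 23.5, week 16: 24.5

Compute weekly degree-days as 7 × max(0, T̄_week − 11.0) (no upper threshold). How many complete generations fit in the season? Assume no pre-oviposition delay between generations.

2 generations

Weekly DD (7 × max(0, T̄ − 11.0)): 115.5, 0.0, 21.7, 32.9, 22.4, 114.8, 68.6, 93.8, 124.6, 0.0, 63.0, 97.3, 95.2, 30.8, 87.5, 94.5.
Season total = 1062.6 DD.
Complete generations = ⌊1062.6 / 372⌋ = 2.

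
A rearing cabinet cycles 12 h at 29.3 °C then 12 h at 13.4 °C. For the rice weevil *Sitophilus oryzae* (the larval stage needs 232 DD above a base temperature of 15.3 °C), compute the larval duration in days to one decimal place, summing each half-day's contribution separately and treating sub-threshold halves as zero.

33.1 days

Day half: max(0, 29.3 − 15.3) × 0.5 = 14.0 × 0.5 = 7.00 DD.
Night half: max(0, 13.4 − 15.3) × 0.5 = 0.0 × 0.5 = 0.00 DD.
Per 24 h: 7.00 DD/day.
Duration = 232 / 7.00 = 33.143 ≈ 33.1 days.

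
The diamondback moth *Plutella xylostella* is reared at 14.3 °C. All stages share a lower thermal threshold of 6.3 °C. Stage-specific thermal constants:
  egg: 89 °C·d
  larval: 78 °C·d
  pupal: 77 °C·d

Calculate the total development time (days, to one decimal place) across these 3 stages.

30.5 days

Daily accumulation at 14.3 °C = 14.3 − 6.3 = 8.0 DD/day.
Total K = 89 + 78 + 77 = 244 DD.
Total duration = 244 / 8.0 = 30.500 ≈ 30.5 days.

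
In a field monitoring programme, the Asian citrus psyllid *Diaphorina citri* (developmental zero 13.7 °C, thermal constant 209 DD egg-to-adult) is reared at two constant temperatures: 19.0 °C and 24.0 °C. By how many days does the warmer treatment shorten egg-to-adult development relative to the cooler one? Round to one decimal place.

19.1 days

At 19.0 °C: 209 / (19.0 − 13.7) = 209 / 5.3 = 39.434 d.
At 24.0 °C: 209 / (24.0 − 13.7) = 209 / 10.3 = 20.291 d.
Difference = |39.434 − 20.291| = 19.143 ≈ 19.1 days.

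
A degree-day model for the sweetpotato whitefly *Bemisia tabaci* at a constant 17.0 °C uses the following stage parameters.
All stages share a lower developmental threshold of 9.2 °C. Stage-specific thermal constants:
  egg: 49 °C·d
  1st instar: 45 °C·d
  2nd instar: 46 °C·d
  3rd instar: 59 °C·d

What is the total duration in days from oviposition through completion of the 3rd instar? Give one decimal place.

Daily accumulation at 17.0 °C = 17.0 − 9.2 = 7.8 DD/day.
Total K = 49 + 45 + 46 + 59 = 199 DD.
Total duration = 199 / 7.8 = 25.513 ≈ 25.5 days.

25.5 days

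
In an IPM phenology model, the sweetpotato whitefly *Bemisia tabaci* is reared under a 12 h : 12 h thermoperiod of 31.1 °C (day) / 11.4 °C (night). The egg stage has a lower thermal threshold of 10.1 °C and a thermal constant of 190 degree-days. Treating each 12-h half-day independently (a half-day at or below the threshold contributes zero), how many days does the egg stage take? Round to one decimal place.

17.0 days

Day half: max(0, 31.1 − 10.1) × 0.5 = 21.0 × 0.5 = 10.50 DD.
Night half: max(0, 11.4 − 10.1) × 0.5 = 1.3 × 0.5 = 0.65 DD.
Per 24 h: 11.15 DD/day.
Duration = 190 / 11.15 = 17.040 ≈ 17.0 days.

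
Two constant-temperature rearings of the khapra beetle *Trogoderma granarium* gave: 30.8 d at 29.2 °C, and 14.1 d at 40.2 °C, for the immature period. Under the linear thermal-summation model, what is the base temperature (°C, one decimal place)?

Under the model K = D·(T − T_b), so D₁·(T₁ − T_b) = D₂·(T₂ − T_b).
30.8·(29.2 − T_b) = 14.1·(40.2 − T_b)
T_b = (30.8·29.2 − 14.1·40.2) / (30.8 − 14.1) = 332.54 / 16.7 = 19.913 °C ≈ 19.9 °C.

19.9 °C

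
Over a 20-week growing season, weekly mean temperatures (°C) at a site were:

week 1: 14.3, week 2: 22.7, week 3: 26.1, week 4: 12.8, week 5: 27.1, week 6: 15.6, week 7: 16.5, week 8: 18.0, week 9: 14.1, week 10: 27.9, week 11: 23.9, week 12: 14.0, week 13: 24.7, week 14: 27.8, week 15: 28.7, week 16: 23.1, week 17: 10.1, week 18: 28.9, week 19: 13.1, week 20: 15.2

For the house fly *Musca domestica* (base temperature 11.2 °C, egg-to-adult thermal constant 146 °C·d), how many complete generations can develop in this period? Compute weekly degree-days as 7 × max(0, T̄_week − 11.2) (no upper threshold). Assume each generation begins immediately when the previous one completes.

Weekly DD (7 × max(0, T̄ − 11.2)): 21.7, 80.5, 104.3, 11.2, 111.3, 30.8, 37.1, 47.6, 20.3, 116.9, 88.9, 19.6, 94.5, 116.2, 122.5, 83.3, 0.0, 123.9, 13.3, 28.0.
Season total = 1271.9 DD.
Complete generations = ⌊1271.9 / 146⌋ = 8.

8 generations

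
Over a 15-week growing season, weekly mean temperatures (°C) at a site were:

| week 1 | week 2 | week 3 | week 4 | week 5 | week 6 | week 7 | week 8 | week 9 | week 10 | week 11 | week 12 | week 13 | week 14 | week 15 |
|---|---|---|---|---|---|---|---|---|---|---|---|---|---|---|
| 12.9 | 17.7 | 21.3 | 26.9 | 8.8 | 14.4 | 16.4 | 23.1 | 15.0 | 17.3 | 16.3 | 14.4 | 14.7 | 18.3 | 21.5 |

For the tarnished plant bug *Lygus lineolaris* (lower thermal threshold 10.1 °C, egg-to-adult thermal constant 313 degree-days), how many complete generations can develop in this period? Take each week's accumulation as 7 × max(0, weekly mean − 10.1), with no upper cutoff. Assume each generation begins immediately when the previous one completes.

2 generations

Weekly DD (7 × max(0, T̄ − 10.1)): 19.6, 53.2, 78.4, 117.6, 0.0, 30.1, 44.1, 91.0, 34.3, 50.4, 43.4, 30.1, 32.2, 57.4, 79.8.
Season total = 761.6 DD.
Complete generations = ⌊761.6 / 313⌋ = 2.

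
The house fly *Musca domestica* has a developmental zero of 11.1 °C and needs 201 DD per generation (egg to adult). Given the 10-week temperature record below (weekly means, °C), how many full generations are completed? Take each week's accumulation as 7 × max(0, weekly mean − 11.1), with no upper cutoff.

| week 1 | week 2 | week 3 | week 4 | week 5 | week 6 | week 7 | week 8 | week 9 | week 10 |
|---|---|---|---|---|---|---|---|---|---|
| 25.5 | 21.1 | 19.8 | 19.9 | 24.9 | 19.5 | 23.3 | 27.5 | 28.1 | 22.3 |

Weekly DD (7 × max(0, T̄ − 11.1)): 100.8, 70.0, 60.9, 61.6, 96.6, 58.8, 85.4, 114.8, 119.0, 78.4.
Season total = 846.3 DD.
Complete generations = ⌊846.3 / 201⌋ = 4.

4 generations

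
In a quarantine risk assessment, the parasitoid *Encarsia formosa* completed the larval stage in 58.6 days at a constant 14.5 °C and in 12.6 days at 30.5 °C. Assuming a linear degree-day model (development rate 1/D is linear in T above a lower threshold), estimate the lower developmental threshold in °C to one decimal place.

Under the model K = D·(T − T_b), so D₁·(T₁ − T_b) = D₂·(T₂ − T_b).
58.6·(14.5 − T_b) = 12.6·(30.5 − T_b)
T_b = (58.6·14.5 − 12.6·30.5) / (58.6 − 12.6) = 465.40 / 46.0 = 10.117 °C ≈ 10.1 °C.

10.1 °C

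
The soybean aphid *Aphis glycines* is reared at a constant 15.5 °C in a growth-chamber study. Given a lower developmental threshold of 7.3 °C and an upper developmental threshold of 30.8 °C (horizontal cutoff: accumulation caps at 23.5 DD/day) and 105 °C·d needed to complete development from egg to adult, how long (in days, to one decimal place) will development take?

12.8 days

Daily accumulation = 15.5 − 7.3 = 8.2 DD/day.
Duration = 105 / 8.2 = 12.805 ≈ 12.8 days.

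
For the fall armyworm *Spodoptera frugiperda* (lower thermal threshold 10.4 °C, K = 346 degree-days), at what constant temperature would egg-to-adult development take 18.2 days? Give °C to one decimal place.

29.4 °C

Required daily accumulation = 346 / 18.2 = 19.011 DD/day.
T = T_base + 19.011 = 10.4 + 19.011 = 29.411 ≈ 29.4 °C.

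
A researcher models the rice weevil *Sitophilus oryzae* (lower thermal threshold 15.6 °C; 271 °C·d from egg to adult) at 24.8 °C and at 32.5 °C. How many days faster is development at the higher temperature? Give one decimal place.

13.4 days

At 24.8 °C: 271 / (24.8 − 15.6) = 271 / 9.2 = 29.457 d.
At 32.5 °C: 271 / (32.5 − 15.6) = 271 / 16.9 = 16.036 d.
Difference = |29.457 − 16.036| = 13.421 ≈ 13.4 days.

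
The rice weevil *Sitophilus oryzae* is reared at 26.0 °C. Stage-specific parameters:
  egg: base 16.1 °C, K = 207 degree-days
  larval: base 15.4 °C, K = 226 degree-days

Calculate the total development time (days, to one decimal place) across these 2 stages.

42.2 days

egg: 207 / (26.0 − 16.1) = 207 / 9.9 = 20.909 d.
larval: 226 / (26.0 − 15.4) = 226 / 10.6 = 21.321 d.
Sum = 42.230 ≈ 42.2 days.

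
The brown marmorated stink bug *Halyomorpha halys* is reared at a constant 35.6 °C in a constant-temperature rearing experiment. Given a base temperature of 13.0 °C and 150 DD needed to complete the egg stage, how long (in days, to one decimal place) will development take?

6.6 days

Daily accumulation = 35.6 − 13.0 = 22.6 DD/day.
Duration = 150 / 22.6 = 6.637 ≈ 6.6 days.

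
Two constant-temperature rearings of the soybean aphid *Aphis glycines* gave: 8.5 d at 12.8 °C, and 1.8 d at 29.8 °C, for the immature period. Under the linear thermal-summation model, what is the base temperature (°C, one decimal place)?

8.2 °C

Linear rate model ⇒ the product D·(T − T_b) is constant across temperatures.
8.5·(12.8 − T_b) = 1.8·(29.8 − T_b)
T_b = (8.5·12.8 − 1.8·29.8) / (8.5 − 1.8) = 55.16 / 6.7 = 8.233 °C ≈ 8.2 °C.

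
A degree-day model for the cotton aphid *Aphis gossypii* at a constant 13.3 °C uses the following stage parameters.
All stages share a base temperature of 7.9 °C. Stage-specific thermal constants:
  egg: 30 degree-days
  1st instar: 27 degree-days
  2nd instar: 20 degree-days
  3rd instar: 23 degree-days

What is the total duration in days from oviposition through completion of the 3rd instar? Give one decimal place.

Daily accumulation at 13.3 °C = 13.3 − 7.9 = 5.4 DD/day.
Total K = 30 + 27 + 20 + 23 = 100 DD.
Total duration = 100 / 5.4 = 18.519 ≈ 18.5 days.

18.5 days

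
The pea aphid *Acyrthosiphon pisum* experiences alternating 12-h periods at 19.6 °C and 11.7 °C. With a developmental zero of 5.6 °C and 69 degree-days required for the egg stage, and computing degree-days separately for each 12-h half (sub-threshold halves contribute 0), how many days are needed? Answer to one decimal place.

Day half: max(0, 19.6 − 5.6) × 0.5 = 14.0 × 0.5 = 7.00 DD.
Night half: max(0, 11.7 − 5.6) × 0.5 = 6.1 × 0.5 = 3.05 DD.
Per 24 h: 10.05 DD/day.
Duration = 69 / 10.05 = 6.866 ≈ 6.9 days.

6.9 days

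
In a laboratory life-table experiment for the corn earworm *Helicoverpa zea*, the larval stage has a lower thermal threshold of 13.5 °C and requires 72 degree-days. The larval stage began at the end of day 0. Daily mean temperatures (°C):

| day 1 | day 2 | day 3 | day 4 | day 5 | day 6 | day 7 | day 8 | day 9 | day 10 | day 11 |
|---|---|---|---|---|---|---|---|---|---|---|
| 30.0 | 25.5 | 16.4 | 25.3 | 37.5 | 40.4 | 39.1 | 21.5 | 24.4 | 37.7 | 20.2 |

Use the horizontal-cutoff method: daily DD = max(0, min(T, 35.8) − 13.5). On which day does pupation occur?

Daily DD above 13.5 °C (capped at 22.3): 16.5, 12.0, 2.9, 11.8, 22.3, 22.3, 22.3, 8.0, 10.9, 22.3, 6.7.
Cumulative: 16.5, 28.5, 31.4, 43.2, 65.5, 87.8, 110.1, 118.1, 129.0, 151.3, 158.0.
The total first reaches 72 DD on day 6.

day 6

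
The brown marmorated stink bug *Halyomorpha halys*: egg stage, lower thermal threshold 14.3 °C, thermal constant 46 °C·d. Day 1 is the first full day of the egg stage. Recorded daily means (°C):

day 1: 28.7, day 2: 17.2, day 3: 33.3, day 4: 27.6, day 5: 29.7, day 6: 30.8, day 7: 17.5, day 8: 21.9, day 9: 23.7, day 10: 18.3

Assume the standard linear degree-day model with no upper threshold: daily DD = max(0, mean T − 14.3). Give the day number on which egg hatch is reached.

day 4

Daily DD above 14.3 °C: 14.4, 2.9, 19.0, 13.3, 15.4, 16.5, 3.2, 7.6, 9.4, 4.0.
Cumulative: 14.4, 17.3, 36.3, 49.6, 65.0, 81.5, 84.7, 92.3, 101.7, 105.7.
The total first reaches 46 DD on day 4.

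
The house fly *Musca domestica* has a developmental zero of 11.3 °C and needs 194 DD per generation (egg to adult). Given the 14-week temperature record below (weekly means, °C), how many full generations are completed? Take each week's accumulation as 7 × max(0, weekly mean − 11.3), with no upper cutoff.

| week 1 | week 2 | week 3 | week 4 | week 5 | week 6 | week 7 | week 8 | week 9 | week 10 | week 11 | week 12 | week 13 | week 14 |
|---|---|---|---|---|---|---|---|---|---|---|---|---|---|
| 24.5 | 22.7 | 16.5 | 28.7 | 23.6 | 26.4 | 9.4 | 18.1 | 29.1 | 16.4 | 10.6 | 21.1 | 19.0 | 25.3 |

Weekly DD (7 × max(0, T̄ − 11.3)): 92.4, 79.8, 36.4, 121.8, 86.1, 105.7, 0.0, 47.6, 124.6, 35.7, 0.0, 68.6, 53.9, 98.0.
Season total = 950.6 DD.
Complete generations = ⌊950.6 / 194⌋ = 4.

4 generations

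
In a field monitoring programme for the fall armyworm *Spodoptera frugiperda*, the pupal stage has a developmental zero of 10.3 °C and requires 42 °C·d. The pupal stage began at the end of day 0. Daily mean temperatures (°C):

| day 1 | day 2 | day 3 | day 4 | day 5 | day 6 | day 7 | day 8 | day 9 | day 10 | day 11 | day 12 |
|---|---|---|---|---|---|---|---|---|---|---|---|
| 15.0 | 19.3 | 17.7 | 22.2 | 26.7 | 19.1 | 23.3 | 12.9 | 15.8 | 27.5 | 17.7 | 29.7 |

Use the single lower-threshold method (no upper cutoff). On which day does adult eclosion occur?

day 5

Daily DD above 10.3 °C: 4.7, 9.0, 7.4, 11.9, 16.4, 8.8, 13.0, 2.6, 5.5, 17.2, 7.4, 19.4.
Cumulative: 4.7, 13.7, 21.1, 33.0, 49.4, 58.2, 71.2, 73.8, 79.3, 96.5, 103.9, 123.3.
The total first reaches 42 DD on day 5.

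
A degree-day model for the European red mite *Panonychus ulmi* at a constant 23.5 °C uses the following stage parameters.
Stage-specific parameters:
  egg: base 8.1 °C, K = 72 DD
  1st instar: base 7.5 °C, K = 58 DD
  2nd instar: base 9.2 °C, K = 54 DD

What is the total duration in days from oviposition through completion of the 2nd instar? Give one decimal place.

12.1 days

egg: 72 / (23.5 − 8.1) = 72 / 15.4 = 4.675 d.
1st instar: 58 / (23.5 − 7.5) = 58 / 16.0 = 3.625 d.
2nd instar: 54 / (23.5 − 9.2) = 54 / 14.3 = 3.776 d.
Sum = 12.077 ≈ 12.1 days.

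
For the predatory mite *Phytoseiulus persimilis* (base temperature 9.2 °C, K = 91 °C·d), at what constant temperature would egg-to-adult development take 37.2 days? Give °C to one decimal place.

Required daily accumulation = 91 / 37.2 = 2.446 DD/day.
T = T_base + 2.446 = 9.2 + 2.446 = 11.646 ≈ 11.6 °C.

11.6 °C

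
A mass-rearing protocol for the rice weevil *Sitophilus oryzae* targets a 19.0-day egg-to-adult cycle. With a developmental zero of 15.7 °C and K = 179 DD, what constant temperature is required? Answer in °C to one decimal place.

Required daily accumulation = 179 / 19.0 = 9.421 DD/day.
T = T_base + 9.421 = 15.7 + 9.421 = 25.121 ≈ 25.1 °C.

25.1 °C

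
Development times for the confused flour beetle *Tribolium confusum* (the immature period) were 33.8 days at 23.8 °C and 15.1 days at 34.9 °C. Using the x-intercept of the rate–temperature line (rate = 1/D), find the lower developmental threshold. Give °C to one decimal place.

14.8 °C

Under the model K = D·(T − T_b), so D₁·(T₁ − T_b) = D₂·(T₂ − T_b).
33.8·(23.8 − T_b) = 15.1·(34.9 − T_b)
T_b = (33.8·23.8 − 15.1·34.9) / (33.8 − 15.1) = 277.45 / 18.7 = 14.837 °C ≈ 14.8 °C.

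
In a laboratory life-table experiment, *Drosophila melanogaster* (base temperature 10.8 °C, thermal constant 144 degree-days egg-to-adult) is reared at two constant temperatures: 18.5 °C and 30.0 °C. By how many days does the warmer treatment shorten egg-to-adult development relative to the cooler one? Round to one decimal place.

11.2 days

At 18.5 °C: 144 / (18.5 − 10.8) = 144 / 7.7 = 18.701 d.
At 30.0 °C: 144 / (30.0 − 10.8) = 144 / 19.2 = 7.500 d.
Difference = |18.701 − 7.500| = 11.201 ≈ 11.2 days.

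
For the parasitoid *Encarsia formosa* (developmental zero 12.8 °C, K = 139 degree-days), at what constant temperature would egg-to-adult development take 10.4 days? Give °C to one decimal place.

Required daily accumulation = 139 / 10.4 = 13.365 DD/day.
T = T_base + 13.365 = 12.8 + 13.365 = 26.165 ≈ 26.2 °C.

26.2 °C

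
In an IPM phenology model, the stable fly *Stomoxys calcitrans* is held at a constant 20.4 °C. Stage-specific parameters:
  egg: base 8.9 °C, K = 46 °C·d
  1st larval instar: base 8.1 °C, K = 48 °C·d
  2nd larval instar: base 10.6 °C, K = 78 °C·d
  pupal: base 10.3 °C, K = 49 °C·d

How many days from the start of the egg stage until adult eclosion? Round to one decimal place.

egg: 46 / (20.4 − 8.9) = 46 / 11.5 = 4.000 d.
1st larval instar: 48 / (20.4 − 8.1) = 48 / 12.3 = 3.902 d.
2nd larval instar: 78 / (20.4 − 10.6) = 78 / 9.8 = 7.959 d.
pupal: 49 / (20.4 − 10.3) = 49 / 10.1 = 4.851 d.
Sum = 20.713 ≈ 20.7 days.

20.7 days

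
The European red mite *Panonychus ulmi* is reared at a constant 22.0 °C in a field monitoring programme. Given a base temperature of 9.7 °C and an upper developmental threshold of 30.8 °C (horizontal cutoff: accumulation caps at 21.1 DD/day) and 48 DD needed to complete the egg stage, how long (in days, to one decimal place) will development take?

3.9 days

Daily accumulation = 22.0 − 9.7 = 12.3 DD/day.
Duration = 48 / 12.3 = 3.902 ≈ 3.9 days.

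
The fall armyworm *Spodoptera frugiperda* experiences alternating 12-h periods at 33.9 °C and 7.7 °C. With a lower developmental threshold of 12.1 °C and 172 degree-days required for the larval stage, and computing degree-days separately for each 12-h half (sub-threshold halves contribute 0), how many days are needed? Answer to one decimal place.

15.8 days

Day half: max(0, 33.9 − 12.1) × 0.5 = 21.8 × 0.5 = 10.90 DD.
Night half: max(0, 7.7 − 12.1) × 0.5 = 0.0 × 0.5 = 0.00 DD.
Per 24 h: 10.90 DD/day.
Duration = 172 / 10.90 = 15.780 ≈ 15.8 days.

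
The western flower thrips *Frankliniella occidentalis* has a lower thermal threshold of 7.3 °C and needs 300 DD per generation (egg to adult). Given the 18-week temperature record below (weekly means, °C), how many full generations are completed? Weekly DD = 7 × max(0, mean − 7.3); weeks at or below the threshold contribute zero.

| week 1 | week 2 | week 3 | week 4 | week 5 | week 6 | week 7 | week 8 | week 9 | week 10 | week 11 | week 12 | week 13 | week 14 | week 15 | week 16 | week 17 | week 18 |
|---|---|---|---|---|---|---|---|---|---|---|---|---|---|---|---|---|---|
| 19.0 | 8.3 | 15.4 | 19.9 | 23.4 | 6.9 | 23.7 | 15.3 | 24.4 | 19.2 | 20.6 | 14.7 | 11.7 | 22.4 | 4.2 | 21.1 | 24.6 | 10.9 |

4 generations

Weekly DD (7 × max(0, T̄ − 7.3)): 81.9, 7.0, 56.7, 88.2, 112.7, 0.0, 114.8, 56.0, 119.7, 83.3, 93.1, 51.8, 30.8, 105.7, 0.0, 96.6, 121.1, 25.2.
Season total = 1244.6 DD.
Complete generations = ⌊1244.6 / 300⌋ = 4.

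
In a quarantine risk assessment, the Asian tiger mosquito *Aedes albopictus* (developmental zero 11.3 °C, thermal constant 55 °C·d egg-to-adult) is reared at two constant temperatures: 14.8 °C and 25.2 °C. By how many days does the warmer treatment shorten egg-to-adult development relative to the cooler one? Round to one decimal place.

11.8 days

At 14.8 °C: 55 / (14.8 − 11.3) = 55 / 3.5 = 15.714 d.
At 25.2 °C: 55 / (25.2 − 11.3) = 55 / 13.9 = 3.957 d.
Difference = |15.714 − 3.957| = 11.757 ≈ 11.8 days.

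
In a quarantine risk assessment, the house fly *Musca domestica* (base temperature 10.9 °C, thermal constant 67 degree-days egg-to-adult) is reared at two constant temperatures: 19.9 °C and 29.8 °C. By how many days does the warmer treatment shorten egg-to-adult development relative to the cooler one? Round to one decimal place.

3.9 days

At 19.9 °C: 67 / (19.9 − 10.9) = 67 / 9.0 = 7.444 d.
At 29.8 °C: 67 / (29.8 − 10.9) = 67 / 18.9 = 3.545 d.
Difference = |7.444 − 3.545| = 3.899 ≈ 3.9 days.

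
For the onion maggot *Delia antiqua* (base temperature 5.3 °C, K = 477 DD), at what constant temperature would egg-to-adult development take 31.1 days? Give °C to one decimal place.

20.6 °C

Required daily accumulation = 477 / 31.1 = 15.338 DD/day.
T = T_base + 15.338 = 5.3 + 15.338 = 20.638 ≈ 20.6 °C.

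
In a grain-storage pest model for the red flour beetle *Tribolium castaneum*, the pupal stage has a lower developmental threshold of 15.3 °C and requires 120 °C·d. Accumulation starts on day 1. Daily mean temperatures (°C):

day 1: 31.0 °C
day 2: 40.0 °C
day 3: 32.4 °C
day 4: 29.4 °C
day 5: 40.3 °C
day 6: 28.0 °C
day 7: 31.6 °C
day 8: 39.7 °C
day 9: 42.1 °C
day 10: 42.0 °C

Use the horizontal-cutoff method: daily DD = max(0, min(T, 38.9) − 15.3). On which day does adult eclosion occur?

Daily DD above 15.3 °C (capped at 23.6): 15.7, 23.6, 17.1, 14.1, 23.6, 12.7, 16.3, 23.6, 23.6, 23.6.
Cumulative: 15.7, 39.3, 56.4, 70.5, 94.1, 106.8, 123.1, 146.7, 170.3, 193.9.
The total first reaches 120 DD on day 7.

day 7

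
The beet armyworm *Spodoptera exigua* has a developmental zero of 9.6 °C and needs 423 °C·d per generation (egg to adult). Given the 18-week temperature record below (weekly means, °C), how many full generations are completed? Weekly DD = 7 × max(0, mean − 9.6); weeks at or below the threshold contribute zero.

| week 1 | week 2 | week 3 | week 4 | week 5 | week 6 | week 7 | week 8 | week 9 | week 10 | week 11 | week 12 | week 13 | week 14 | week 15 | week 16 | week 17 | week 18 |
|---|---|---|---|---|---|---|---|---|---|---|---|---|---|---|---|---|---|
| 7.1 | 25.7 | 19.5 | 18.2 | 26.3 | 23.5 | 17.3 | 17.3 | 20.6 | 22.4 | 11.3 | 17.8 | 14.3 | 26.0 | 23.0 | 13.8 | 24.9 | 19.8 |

Weekly DD (7 × max(0, T̄ − 9.6)): 0.0, 112.7, 69.3, 60.2, 116.9, 97.3, 53.9, 53.9, 77.0, 89.6, 11.9, 57.4, 32.9, 114.8, 93.8, 29.4, 107.1, 71.4.
Season total = 1249.5 DD.
Complete generations = ⌊1249.5 / 423⌋ = 2.

2 generations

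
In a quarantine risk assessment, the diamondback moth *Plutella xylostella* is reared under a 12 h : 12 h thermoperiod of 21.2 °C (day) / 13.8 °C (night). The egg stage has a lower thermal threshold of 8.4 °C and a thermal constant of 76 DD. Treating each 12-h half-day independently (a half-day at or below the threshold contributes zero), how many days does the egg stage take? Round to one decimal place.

Day half: max(0, 21.2 − 8.4) × 0.5 = 12.8 × 0.5 = 6.40 DD.
Night half: max(0, 13.8 − 8.4) × 0.5 = 5.4 × 0.5 = 2.70 DD.
Per 24 h: 9.10 DD/day.
Duration = 76 / 9.10 = 8.352 ≈ 8.4 days.

8.4 days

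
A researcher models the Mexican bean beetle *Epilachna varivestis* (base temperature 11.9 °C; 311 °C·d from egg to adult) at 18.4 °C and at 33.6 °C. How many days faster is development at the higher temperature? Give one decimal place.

33.5 days

At 18.4 °C: 311 / (18.4 − 11.9) = 311 / 6.5 = 47.846 d.
At 33.6 °C: 311 / (33.6 − 11.9) = 311 / 21.7 = 14.332 d.
Difference = |47.846 − 14.332| = 33.514 ≈ 33.5 days.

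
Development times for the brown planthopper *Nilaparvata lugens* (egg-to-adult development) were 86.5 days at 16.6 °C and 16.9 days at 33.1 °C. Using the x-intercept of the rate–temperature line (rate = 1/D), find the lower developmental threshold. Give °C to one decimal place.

12.6 °C

Under the model K = D·(T − T_b), so D₁·(T₁ − T_b) = D₂·(T₂ − T_b).
86.5·(16.6 − T_b) = 16.9·(33.1 − T_b)
T_b = (86.5·16.6 − 16.9·33.1) / (86.5 − 16.9) = 876.51 / 69.6 = 12.594 °C ≈ 12.6 °C.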